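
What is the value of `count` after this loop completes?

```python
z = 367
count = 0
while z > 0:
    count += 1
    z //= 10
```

Count digits by repeated division by 10
`count` takes the values: 0 → 1 → 2 → 3

Answer: 3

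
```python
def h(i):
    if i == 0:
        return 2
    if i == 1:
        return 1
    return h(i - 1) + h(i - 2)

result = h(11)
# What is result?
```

Build up from base cases: h(0)=2, h(1)=1, h(2)=3, h(3)=4, h(4)=7, h(5)=11, h(6)=18, ..., h(11)=199

Answer: 199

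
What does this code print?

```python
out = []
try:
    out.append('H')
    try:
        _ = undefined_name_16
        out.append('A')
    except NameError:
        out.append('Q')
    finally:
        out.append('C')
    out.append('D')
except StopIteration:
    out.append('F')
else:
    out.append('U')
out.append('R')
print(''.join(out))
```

Execution trace: 'H' (try body) → 'Q' (inner except NameError) → 'C' (inner finally) → 'D' (try body, no exception) → 'U' (else) → 'R' (after the try/except). Output: HQCDUR

Answer: HQCDUR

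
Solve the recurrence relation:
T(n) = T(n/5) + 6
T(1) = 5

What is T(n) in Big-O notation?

Each step divides n by 5 and adds 6. After log_5(n) steps we reach T(1)=5. So T(n) = 6·log_5(n) + 5 = O(log n).

Answer: O(log n)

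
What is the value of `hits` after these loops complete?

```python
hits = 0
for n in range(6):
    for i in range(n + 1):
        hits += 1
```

Triangle: 1 + 2 + ... + 6
`hits` takes the values: 0 → 1 → 2 → 3 → 4 → 5 → 6 → 7 → 8 → 9 → 10 → 11 → 12 → 13 → 14 → 15 → 16 → 17 → 18 → 19 → 20 → 21

Answer: 21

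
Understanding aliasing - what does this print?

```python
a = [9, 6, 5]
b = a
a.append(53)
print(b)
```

Key concept: basic list aliasing.
Step by step:
`a = [9, 6, 5]` → a = [9, 6, 5]
`b = a` → b = [9, 6, 5] (same object as a)
`a.append(53)` → a = [9, 6, 5, 53] (same object as b); b = [9, 6, 5, 53] (same object as a)
`print(b)` → prints [9, 6, 5, 53]

Answer: [9, 6, 5, 53]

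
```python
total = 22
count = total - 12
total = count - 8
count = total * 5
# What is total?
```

Trace:
`total = 22` → total = 22
`count = total - 12` → count = 10
`total = count - 8` → total = 2
`count = total * 5` → count = 10
So total = 2

Answer: 2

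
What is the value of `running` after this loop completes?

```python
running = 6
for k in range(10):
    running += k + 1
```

Start at 6, add 1 to 10 = 61
`running` takes the values: 6 → 7 → 9 → 12 → 16 → 21 → 27 → 34 → 42 → 51 → 61

Answer: 61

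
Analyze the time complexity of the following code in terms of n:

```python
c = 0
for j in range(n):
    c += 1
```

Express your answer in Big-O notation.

Each loop level contributes: n. Multiplying the contributions gives O(n).

Answer: O(n)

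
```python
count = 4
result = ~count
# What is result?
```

Trace:
`count = 4` → count = 4
`result = ~count` → result = -5
So result = -5

Answer: -5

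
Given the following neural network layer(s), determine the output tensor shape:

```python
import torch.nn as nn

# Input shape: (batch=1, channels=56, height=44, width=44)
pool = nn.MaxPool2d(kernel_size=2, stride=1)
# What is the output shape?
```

Input: (1, 56, 44, 44) -> Output: (1, 56, 43, 43)

Answer: (1, 56, 43, 43)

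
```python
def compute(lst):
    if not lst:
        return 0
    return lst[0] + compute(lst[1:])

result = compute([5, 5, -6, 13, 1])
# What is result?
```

5 + 5 + (-6) + 13 + 1 + 0 = 18

Answer: 18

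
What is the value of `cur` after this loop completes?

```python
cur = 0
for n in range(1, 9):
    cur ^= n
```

XOR of 1 to 8
`cur` takes the values: 0 → 1 → 3 → 0 → 4 → 1 → 7 → 0 → 8

Answer: 8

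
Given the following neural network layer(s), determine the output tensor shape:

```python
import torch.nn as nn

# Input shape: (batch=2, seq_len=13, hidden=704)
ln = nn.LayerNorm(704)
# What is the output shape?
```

Input: (2, 13, 704) -> Output: (2, 13, 704)

Answer: (2, 13, 704)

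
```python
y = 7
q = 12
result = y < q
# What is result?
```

Trace:
`y = 7` → y = 7
`q = 12` → q = 12
`result = y < q` → result = True
So result = True

Answer: True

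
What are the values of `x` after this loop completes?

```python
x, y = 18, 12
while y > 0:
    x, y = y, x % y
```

GCD of 18 and 12
`x` takes the values: 18 → 12 → 6

Answer: 6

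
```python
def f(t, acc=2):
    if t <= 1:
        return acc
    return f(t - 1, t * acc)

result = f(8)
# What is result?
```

Accumulator trace (n, acc): (8, 2) -> (7, 16) -> (6, 112) -> (5, 672) -> (4, 3360) -> (3, 13440) -> (2, 40320) -> (1, 80640) -> return 80640

Answer: 80640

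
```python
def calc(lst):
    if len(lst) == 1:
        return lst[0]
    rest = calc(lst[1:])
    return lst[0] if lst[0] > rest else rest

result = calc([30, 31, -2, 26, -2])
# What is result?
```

Recursive max over [30, 31, -2, 26, -2] = 31

Answer: 31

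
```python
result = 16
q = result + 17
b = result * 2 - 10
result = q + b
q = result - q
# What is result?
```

Trace:
`result = 16` → result = 16
`q = result + 17` → q = 33
`b = result * 2 - 10` → b = 22
`result = q + b` → result = 55
`q = result - q` → q = 22
So result = 55

Answer: 55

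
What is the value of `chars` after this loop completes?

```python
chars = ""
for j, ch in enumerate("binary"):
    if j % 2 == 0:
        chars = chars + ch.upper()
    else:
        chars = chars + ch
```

Uppercase even positions in 'binary'
`chars` takes the values: "" → "B" → "Bi" → "BiN" → "BiNa" → "BiNaR" → "BiNaRy"

Answer: "BiNaRy"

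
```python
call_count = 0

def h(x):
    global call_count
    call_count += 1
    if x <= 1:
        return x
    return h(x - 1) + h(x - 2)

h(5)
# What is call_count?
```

Calls(x) = 1 + Calls(x-1) + Calls(x-2); Calls(0)=Calls(1)=1. For x=5 this gives 15.

Answer: 15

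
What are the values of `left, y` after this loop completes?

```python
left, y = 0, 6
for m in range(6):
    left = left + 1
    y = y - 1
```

left goes 0→6, y goes 6→0
`left, y` takes the values: (0, 6) → (1, 6) → (1, 5) → (2, 5) → (2, 4) → (3, 4) → (3, 3) → (4, 3) → (4, 2) → (5, 2) → (5, 1) → (6, 1) → (6, 0)

Answer: 6, 0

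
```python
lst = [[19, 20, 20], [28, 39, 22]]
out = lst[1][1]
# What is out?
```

Trace:
`lst = [[19, 20, 20], [28, 39, 22]]` → lst = [[19, 20, 20], [28, 39, 22]]
`out = lst[1][1]` → out = 39
So out = 39

Answer: 39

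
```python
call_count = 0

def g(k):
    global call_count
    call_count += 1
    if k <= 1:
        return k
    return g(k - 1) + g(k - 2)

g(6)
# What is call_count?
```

Calls(k) = 1 + Calls(k-1) + Calls(k-2); Calls(0)=Calls(1)=1. For k=6 this gives 25.

Answer: 25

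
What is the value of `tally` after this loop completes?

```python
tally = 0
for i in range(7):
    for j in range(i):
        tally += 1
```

Triangle number: 0+1+2+...+6
`tally` takes the values: 0 → 1 → 2 → 3 → 4 → 5 → 6 → 7 → 8 → 9 → 10 → 11 → 12 → 13 → 14 → 15 → 16 → 17 → 18 → 19 → 20 → 21

Answer: 21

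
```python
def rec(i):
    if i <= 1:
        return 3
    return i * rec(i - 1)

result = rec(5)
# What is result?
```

rec(5) = 5 * 4 * 3 * 2 * 3 = 360

Answer: 360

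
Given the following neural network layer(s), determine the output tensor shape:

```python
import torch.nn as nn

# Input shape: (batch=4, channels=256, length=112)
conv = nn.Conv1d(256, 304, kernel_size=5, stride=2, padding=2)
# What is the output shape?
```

Input: (4, 256, 112) -> Output: (4, 304, 56)

Answer: (4, 304, 56)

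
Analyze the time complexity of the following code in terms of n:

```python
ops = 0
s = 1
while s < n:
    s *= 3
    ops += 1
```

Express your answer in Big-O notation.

Each loop level contributes: log n. Multiplying the contributions gives O(log n).

Answer: O(log n)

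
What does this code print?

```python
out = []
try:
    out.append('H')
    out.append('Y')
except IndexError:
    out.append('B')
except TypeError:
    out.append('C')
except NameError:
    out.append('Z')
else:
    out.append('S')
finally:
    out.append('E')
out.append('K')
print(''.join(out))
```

Execution trace: 'H' (try body) → 'Y' (try body, no exception) → 'S' (else) → 'E' (finally) → 'K' (after the try/except). Output: HYSEK

Answer: HYSEK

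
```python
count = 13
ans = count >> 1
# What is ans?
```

Trace:
`count = 13` → count = 13
`ans = count >> 1` → ans = 6
So ans = 6

Answer: 6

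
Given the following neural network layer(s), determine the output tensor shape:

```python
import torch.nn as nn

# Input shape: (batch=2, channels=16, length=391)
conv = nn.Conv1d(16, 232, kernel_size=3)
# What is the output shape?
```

Input: (2, 16, 391) -> Output: (2, 232, 389)

Answer: (2, 232, 389)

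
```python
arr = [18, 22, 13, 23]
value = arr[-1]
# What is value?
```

Trace:
`arr = [18, 22, 13, 23]` → arr = [18, 22, 13, 23]
`value = arr[-1]` → value = 23
So value = 23

Answer: 23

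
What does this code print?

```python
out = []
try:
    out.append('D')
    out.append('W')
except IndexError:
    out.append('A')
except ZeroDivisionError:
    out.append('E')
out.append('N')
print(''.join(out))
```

Execution trace: 'D' (try body) → 'W' (try body, no exception) → 'N' (after the try/except). Output: DWN

Answer: DWN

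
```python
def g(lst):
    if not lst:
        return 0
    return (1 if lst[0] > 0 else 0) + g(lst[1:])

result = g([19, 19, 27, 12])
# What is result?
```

Count of positive elements in [19, 19, 27, 12] = 4

Answer: 4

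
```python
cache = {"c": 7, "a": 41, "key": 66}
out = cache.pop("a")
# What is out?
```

Trace:
`cache = {"c": 7, "a": 41, "key": 66}` → cache = {'c': 7, 'a': 41, 'key': 66}
`out = cache.pop("a")` → cache = {'c': 7, 'key': 66}; out = 41
So out = 41

Answer: 41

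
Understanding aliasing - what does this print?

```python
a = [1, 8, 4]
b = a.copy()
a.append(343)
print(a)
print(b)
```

Key concept: list.copy() creates independent copy.
Step by step:
`a = [1, 8, 4]` → a = [1, 8, 4]
`b = a.copy()` → b = [1, 8, 4]
`a.append(343)` → a = [1, 8, 4, 343]
`print(a)` → prints [1, 8, 4, 343]
`print(b)` → prints [1, 8, 4]

Answer:
[1, 8, 4, 343]
[1, 8, 4]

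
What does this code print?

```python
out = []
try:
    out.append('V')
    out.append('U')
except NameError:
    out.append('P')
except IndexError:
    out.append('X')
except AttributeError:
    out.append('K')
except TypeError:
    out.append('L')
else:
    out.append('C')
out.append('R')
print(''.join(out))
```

Execution trace: 'V' (try body) → 'U' (try body, no exception) → 'C' (else) → 'R' (after the try/except). Output: VUCR

Answer: VUCR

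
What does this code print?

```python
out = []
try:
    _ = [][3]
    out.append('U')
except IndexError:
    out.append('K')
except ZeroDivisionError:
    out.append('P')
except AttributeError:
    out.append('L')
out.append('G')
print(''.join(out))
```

Execution trace: 'K' (except IndexError) → 'G' (after the try/except). Output: KG

Answer: KG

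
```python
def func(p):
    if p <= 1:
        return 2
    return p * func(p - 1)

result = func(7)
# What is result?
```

func(7) = 7 * 6 * 5 * 4 * 3 * 2 * 2 = 10080

Answer: 10080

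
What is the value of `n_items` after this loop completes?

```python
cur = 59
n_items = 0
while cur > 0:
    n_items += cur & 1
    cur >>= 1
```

Count set bits in 59 (binary: 0b111011)
`n_items` takes the values: 0 → 1 → 2 → 3 → 4 → 5

Answer: 5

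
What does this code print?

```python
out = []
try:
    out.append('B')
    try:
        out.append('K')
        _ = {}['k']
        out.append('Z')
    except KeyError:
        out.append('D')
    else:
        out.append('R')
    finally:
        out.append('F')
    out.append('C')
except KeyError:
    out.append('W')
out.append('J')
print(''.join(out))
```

Execution trace: 'B' (try body) → 'K' (inner try body) → 'D' (inner except KeyError) → 'F' (inner finally) → 'C' (try body, no exception) → 'J' (after the try/except). Output: BKDFCJ

Answer: BKDFCJ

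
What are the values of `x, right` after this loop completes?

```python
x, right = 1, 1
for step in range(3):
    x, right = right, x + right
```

Fibonacci: after 3 iterations
`x, right` takes the values: (1, 1) → (1, 2) → (2, 3) → (3, 5)

Answer: 3, 5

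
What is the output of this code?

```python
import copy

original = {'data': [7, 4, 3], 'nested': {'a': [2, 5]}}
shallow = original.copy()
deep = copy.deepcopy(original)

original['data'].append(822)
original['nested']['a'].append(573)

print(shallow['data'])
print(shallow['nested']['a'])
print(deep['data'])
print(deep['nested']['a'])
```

Key concept: comparing shallow vs deep copy.
Step by step:
`original = {'data': [7, 4, 3], 'nested': {'a': [2, 5]}}` → original = {'data': [7, 4, 3], 'nested': {'a': [2, 5]}}
`shallow = original.copy()` → shallow = {'data': [7, 4, 3], 'nested': {'a': [2, 5]}}
`deep = copy.deepcopy(original)` → deep = {'data': [7, 4, 3], 'nested': {'a': [2, 5]}}
`original['data'].append(822)` → original = {'data': [7, 4, 3, 822], 'nested': {'a': [2, 5]}}; shallow = {'data': [7, 4, 3, 822], 'nested': {'a': [2, 5]}}
`original['nested']['a'].append(573)` → original = {'data': [7, 4, 3, 822], 'nested': {'a': [2, 5, 573]}}; shallow = {'data': [7, 4, 3, 822], 'nested': {'a': [2, 5, 573]}}
`print(shallow['data'])` → prints [7, 4, 3, 822]
`print(shallow['nested']['a'])` → prints [2, 5, 573]
`print(deep['data'])` → prints [7, 4, 3]
`print(deep['nested']['a'])` → prints [2, 5]

Answer:
[7, 4, 3, 822]
[2, 5, 573]
[7, 4, 3]
[2, 5]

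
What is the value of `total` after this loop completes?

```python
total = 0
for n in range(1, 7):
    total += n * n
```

Sum of squares 1² to 6² = 91
`total` takes the values: 0 → 1 → 5 → 14 → 30 → 55 → 91

Answer: 91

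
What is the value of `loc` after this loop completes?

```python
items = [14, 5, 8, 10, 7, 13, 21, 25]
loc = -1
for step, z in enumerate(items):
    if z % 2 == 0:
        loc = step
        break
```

First even number index in [14, 5, 8, 10, 7, 13, 21, 25]
`loc` takes the values: -1 → 0

Answer: 0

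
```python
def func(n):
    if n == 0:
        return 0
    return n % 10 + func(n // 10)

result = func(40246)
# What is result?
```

Sum of digits of 40246: 6 + 4 + 2 + 0 + 4 = 16

Answer: 16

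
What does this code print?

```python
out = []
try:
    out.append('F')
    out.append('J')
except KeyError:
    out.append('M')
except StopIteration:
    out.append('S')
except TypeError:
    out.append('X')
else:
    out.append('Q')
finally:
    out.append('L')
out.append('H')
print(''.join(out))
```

Execution trace: 'F' (try body) → 'J' (try body, no exception) → 'Q' (else) → 'L' (finally) → 'H' (after the try/except). Output: FJQLH

Answer: FJQLH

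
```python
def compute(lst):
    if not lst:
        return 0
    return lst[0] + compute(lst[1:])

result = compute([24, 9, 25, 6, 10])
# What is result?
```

24 + 9 + 25 + 6 + 10 + 0 = 74

Answer: 74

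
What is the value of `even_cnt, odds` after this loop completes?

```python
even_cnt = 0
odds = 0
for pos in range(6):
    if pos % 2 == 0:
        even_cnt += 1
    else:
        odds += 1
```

Count evens and odds in range(6)
`even_cnt, odds` takes the values: (0, 0) → (1, 0) → (1, 1) → (2, 1) → (2, 2) → (3, 2) → (3, 3)

Answer: 3, 3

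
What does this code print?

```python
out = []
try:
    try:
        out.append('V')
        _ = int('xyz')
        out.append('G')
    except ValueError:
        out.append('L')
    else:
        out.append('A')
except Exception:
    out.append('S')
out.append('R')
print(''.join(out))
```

Execution trace: 'V' (inner try body) → 'L' (inner except ValueError) → 'R' (after the try/except). Output: VLR

Answer: VLR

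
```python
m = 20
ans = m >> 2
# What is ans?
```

Trace:
`m = 20` → m = 20
`ans = m >> 2` → ans = 5
So ans = 5

Answer: 5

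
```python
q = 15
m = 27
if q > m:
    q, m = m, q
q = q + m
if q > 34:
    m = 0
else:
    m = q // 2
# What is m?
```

Trace:
`q = 15` → q = 15
`m = 27` → m = 27
`if q > m: ...` → q > m is False → no variable changes
`q = q + m` → q = 42
`if q > 34: ...` → q > 34 is True → m = 0
So m = 0

Answer: 0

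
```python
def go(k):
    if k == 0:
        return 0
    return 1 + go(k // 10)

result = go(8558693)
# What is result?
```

Count of digits of 8558693: 7

Answer: 7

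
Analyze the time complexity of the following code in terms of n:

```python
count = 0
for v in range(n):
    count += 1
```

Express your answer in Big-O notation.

Each loop level contributes: n. Multiplying the contributions gives O(n).

Answer: O(n)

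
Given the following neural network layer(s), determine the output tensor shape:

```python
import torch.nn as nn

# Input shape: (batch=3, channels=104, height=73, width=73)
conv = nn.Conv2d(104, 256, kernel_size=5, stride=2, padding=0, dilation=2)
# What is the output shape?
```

Input: (3, 104, 73, 73) -> Output: (3, 256, 33, 33)

Answer: (3, 256, 33, 33)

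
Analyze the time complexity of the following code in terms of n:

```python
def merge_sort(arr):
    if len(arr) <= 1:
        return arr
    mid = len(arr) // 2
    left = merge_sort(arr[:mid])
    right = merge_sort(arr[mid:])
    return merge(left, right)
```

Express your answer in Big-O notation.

This is Merge sort. Time complexity: O(n log n).

Answer: O(n log n)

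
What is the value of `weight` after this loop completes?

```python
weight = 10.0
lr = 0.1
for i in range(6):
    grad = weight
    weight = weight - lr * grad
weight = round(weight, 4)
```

Gradient descent: w = 10.0 * (1 - 0.1)^6
`weight` takes the values: 10.0 → 9.0 → 8.1 → 7.29 → 6.561 → 5.9049 → 5.31441 → 5.3144

Answer: 5.3144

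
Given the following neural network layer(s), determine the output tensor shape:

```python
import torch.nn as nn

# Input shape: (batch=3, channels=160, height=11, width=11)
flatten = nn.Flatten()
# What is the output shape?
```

Input: (3, 160, 11, 11) -> Output: (3, 19360)

Answer: (3, 19360)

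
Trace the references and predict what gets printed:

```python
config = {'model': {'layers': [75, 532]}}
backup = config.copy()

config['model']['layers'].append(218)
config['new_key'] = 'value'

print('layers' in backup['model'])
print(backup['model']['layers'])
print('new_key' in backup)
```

Key concept: shallow copy gotcha with nested dict.
Step by step:
`config = {'model': {'layers': [75, 532]}}` → config = {'model': {'layers': [75, 532]}}
`backup = config.copy()` → backup = {'model': {'layers': [75, 532]}}
`config['model']['layers'].append(218)` → config = {'model': {'layers': [75, 532, 218]}}; backup = {'model': {'layers': [75, 532, 218]}}
`config['new_key'] = 'value'` → config = {'model': {'layers': [75, 532, 218]}, 'new_key': 'value'}
`print('layers' in backup['model'])` → prints True
`print(backup['model']['layers'])` → prints [75, 532, 218]
`print('new_key' in backup)` → prints False

Answer:
True
[75, 532, 218]
False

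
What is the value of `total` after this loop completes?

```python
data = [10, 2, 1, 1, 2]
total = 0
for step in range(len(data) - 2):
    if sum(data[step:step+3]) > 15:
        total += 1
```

Count windows with sum > 15
`total` takes the values: 0

Answer: 0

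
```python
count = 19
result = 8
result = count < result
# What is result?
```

Trace:
`count = 19` → count = 19
`result = 8` → result = 8
`result = count < result` → result = False
So result = False

Answer: False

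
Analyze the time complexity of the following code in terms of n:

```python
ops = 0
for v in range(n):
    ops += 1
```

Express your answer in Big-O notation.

Each loop level contributes: n. Multiplying the contributions gives O(n).

Answer: O(n)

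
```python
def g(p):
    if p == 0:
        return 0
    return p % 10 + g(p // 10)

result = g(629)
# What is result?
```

Sum of digits of 629: 9 + 2 + 6 = 17

Answer: 17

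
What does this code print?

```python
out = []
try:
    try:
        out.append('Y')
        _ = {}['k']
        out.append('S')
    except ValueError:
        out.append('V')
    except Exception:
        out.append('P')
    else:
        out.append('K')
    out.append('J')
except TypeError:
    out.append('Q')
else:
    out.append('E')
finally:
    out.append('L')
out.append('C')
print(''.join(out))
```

Execution trace: 'Y' (inner try body) → 'P' (inner except Exception) → 'J' (try body, no exception) → 'E' (else) → 'L' (finally) → 'C' (after the try/except). Output: YPJELC

Answer: YPJELC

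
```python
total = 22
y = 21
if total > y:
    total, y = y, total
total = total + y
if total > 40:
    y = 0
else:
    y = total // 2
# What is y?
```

Trace:
`total = 22` → total = 22
`y = 21` → y = 21
`if total > y: ...` → total > y is True → total = 21; y = 22
`total = total + y` → total = 43
`if total > 40: ...` → total > 40 is True → y = 0
So y = 0

Answer: 0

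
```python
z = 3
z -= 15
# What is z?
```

Trace:
`z = 3` → z = 3
`z -= 15` → z = -12
So z = -12

Answer: -12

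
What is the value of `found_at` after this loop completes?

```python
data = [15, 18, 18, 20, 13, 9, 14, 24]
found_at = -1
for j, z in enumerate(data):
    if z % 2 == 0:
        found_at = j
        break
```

First even number index in [15, 18, 18, 20, 13, 9, 14, 24]
`found_at` takes the values: -1 → 1

Answer: 1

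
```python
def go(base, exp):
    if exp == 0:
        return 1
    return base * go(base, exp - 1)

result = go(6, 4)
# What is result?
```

go(6, 4) = 6 * 6 * 6 * 6 = 1296

Answer: 1296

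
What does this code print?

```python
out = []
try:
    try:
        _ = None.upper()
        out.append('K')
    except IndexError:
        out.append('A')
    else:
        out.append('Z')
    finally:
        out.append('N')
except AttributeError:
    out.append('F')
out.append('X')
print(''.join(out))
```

Execution trace: 'N' (finally) → 'F' (outer except AttributeError) → 'X' (after the try/except). Output: NFX

Answer: NFX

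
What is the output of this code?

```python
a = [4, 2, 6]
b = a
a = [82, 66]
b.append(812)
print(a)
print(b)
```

Key concept: rebinding vs mutation: a is rebound to a new list, b still points at the original.
Step by step:
`a = [4, 2, 6]` → a = [4, 2, 6]
`b = a` → b = [4, 2, 6] (same object as a)
`a = [82, 66]` → a = [82, 66]
`b.append(812)` → b = [4, 2, 6, 812]
`print(a)` → prints [82, 66]
`print(b)` → prints [4, 2, 6, 812]

Answer:
[82, 66]
[4, 2, 6, 812]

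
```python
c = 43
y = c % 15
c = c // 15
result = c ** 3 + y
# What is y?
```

Trace:
`c = 43` → c = 43
`y = c % 15` → y = 13
`c = c // 15` → c = 2
`result = c ** 3 + y` → result = 21
So y = 13

Answer: 13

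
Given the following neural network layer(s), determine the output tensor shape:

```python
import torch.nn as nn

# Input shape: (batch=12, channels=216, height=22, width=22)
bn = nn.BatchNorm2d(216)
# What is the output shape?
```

Input: (12, 216, 22, 22) -> Output: (12, 216, 22, 22)

Answer: (12, 216, 22, 22)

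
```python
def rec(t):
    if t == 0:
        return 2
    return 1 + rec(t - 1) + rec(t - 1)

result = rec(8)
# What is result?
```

rec(t) = 1 + 2·rec(t-1), rec(0)=2. Closed form: (2+1)·2^8 - 1 = 767.

Answer: 767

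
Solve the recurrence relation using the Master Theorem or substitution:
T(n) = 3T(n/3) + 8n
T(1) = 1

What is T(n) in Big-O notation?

By Master Theorem: a=3, b=3, f(n)=8n. Since log_3(3) = 1 and f(n) = Θ(n^1), Case 2 applies. T(n) = O(n log n).

Answer: O(n log n)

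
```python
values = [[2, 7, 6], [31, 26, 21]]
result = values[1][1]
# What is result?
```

Trace:
`values = [[2, 7, 6], [31, 26, 21]]` → values = [[2, 7, 6], [31, 26, 21]]
`result = values[1][1]` → result = 26
So result = 26

Answer: 26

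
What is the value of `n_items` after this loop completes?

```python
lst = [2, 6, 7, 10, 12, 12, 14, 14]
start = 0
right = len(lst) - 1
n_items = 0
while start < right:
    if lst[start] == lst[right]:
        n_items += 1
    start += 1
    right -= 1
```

Count matching pairs from ends
`n_items` takes the values: 0

Answer: 0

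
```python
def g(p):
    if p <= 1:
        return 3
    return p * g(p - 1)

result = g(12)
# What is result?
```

g(12) = 12 * 11 * 10 * 9 * 8 * 7 * 6 * 5 * 4 * 3 * 2 * 3 = 1437004800

Answer: 1437004800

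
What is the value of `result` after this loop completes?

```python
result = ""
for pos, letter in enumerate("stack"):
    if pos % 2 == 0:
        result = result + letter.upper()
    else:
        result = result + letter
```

Uppercase even positions in 'stack'
`result` takes the values: "" → "S" → "St" → "StA" → "StAc" → "StAcK"

Answer: "StAcK"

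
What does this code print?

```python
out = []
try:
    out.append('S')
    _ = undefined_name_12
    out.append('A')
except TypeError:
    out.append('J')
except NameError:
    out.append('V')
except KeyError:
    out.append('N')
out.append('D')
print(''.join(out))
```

Execution trace: 'S' (try body) → 'V' (except NameError) → 'D' (after the try/except). Output: SVD

Answer: SVD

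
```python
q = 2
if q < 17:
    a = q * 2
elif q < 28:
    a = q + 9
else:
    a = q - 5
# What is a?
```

Trace:
`q = 2` → q = 2
`if q < 17: ...` → q < 17 is True → a = 4
So a = 4

Answer: 4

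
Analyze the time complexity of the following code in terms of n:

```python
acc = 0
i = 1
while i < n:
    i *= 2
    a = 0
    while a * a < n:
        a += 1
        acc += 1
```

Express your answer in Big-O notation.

Each loop level contributes: log n × √n. Multiplying the contributions gives O(√n log n).

Answer: O(√n log n)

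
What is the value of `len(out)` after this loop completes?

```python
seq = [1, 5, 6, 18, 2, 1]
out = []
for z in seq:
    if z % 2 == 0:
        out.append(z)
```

Count even numbers in [1, 5, 6, 18, 2, 1]
`out` takes the values: [] → [6] → [6, 18] → [6, 18, 2]
So `len(out)` = 3

Answer: 3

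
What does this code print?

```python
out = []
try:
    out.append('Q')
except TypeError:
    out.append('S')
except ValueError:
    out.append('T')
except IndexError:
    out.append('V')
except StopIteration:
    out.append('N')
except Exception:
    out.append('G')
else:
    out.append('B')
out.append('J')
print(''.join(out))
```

Execution trace: 'Q' (try body, no exception) → 'B' (else) → 'J' (after the try/except). Output: QBJ

Answer: QBJ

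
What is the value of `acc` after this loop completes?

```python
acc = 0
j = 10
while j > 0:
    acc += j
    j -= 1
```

Sum 10 down to 1
`acc` takes the values: 0 → 10 → 19 → 27 → 34 → 40 → 45 → 49 → 52 → 54 → 55

Answer: 55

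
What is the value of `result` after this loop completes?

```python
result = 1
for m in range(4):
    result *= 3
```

3^4 = 81
`result` takes the values: 1 → 3 → 9 → 27 → 81

Answer: 81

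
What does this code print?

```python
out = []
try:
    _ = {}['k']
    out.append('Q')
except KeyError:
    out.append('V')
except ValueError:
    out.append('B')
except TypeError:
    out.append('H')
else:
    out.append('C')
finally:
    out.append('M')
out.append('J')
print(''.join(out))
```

Execution trace: 'V' (except KeyError) → 'M' (finally) → 'J' (after the try/except). Output: VMJ

Answer: VMJ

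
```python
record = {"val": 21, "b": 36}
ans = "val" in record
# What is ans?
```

Trace:
`record = {"val": 21, "b": 36}` → record = {'val': 21, 'b': 36}
`ans = "val" in record` → ans = True
So ans = True

Answer: True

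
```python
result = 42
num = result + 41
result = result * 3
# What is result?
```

Trace:
`result = 42` → result = 42
`num = result + 41` → num = 83
`result = result * 3` → result = 126
So result = 126

Answer: 126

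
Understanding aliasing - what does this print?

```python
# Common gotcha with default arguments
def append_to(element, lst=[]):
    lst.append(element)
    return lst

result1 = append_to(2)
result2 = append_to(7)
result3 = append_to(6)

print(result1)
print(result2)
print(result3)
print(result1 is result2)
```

Key concept: mutable default argument gotcha.
Step by step:
`result1 = append_to(2)` → result1 = [2]
`result2 = append_to(7)` → result1 = [2, 7] (same object as result2); result2 = [2, 7] (same object as result1)
`result3 = append_to(6)` → result1 = [2, 7, 6] (same object as result2, result3); result2 = [2, 7, 6] (same object as result1, result3); result3 = [2, 7, 6] (same object as result1, result2)
`print(result1)` → prints [2, 7, 6]
`print(result2)` → prints [2, 7, 6]
`print(result3)` → prints [2, 7, 6]
`print(result1 is result2)` → prints True

Answer:
[2, 7, 6]
[2, 7, 6]
[2, 7, 6]
True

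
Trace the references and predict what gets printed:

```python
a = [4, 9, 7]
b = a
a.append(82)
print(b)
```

Key concept: basic list aliasing.
Step by step:
`a = [4, 9, 7]` → a = [4, 9, 7]
`b = a` → b = [4, 9, 7] (same object as a)
`a.append(82)` → a = [4, 9, 7, 82] (same object as b); b = [4, 9, 7, 82] (same object as a)
`print(b)` → prints [4, 9, 7, 82]

Answer: [4, 9, 7, 82]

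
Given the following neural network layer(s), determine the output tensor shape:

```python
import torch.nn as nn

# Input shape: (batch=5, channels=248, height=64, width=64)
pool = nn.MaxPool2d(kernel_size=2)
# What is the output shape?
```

Input: (5, 248, 64, 64) -> Output: (5, 248, 32, 32)

Answer: (5, 248, 32, 32)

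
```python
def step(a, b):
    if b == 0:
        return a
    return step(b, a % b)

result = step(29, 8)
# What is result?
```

step(29, 8) -> step(8, 5) -> step(5, 3) -> step(3, 2) -> step(2, 1) -> step(1, 0) -> 1

Answer: 1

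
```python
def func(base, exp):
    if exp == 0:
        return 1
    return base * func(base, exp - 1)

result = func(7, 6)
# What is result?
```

func(7, 6) = 7 * 7 * 7 * 7 * 7 * 7 = 117649

Answer: 117649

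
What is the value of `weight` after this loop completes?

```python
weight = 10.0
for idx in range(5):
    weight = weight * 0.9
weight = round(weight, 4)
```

Exponential decay: 10.0 * 0.9^5
`weight` takes the values: 10.0 → 9.0 → 8.1 → 7.29 → 6.561 → 5.9049

Answer: 5.9049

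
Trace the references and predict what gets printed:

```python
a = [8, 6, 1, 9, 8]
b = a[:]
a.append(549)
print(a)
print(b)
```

Key concept: slice [:] creates copy.
Step by step:
`a = [8, 6, 1, 9, 8]` → a = [8, 6, 1, 9, 8]
`b = a[:]` → b = [8, 6, 1, 9, 8]
`a.append(549)` → a = [8, 6, 1, 9, 8, 549]
`print(a)` → prints [8, 6, 1, 9, 8, 549]
`print(b)` → prints [8, 6, 1, 9, 8]

Answer:
[8, 6, 1, 9, 8, 549]
[8, 6, 1, 9, 8]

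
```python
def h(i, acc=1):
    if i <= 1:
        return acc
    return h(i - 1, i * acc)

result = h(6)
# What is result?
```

Accumulator trace (n, acc): (6, 1) -> (5, 6) -> (4, 30) -> (3, 120) -> (2, 360) -> (1, 720) -> return 720

Answer: 720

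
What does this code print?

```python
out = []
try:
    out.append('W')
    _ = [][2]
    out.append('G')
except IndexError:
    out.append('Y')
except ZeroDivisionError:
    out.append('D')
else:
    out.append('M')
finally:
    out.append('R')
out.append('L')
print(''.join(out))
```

Execution trace: 'W' (try body) → 'Y' (except IndexError) → 'R' (finally) → 'L' (after the try/except). Output: WYRL

Answer: WYRL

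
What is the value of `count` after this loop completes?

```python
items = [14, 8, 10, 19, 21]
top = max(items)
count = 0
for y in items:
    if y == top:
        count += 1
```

Count of max value 21 in [14, 8, 10, 19, 21]
`count` takes the values: 0 → 1

Answer: 1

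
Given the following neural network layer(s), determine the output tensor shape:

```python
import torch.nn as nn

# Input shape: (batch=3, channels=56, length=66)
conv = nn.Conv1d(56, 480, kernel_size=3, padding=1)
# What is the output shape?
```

Input: (3, 56, 66) -> Output: (3, 480, 66)

Answer: (3, 480, 66)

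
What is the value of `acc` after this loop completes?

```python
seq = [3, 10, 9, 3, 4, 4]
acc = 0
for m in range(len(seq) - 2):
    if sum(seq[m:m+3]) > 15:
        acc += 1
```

Count windows with sum > 15
`acc` takes the values: 0 → 1 → 2 → 3

Answer: 3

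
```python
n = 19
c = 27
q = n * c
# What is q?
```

Trace:
`n = 19` → n = 19
`c = 27` → c = 27
`q = n * c` → q = 513
So q = 513

Answer: 513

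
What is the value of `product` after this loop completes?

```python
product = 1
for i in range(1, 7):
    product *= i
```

6! = 720
`product` takes the values: 1 → 2 → 6 → 24 → 120 → 720

Answer: 720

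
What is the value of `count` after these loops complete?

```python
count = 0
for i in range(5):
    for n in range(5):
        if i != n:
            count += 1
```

5² - 5 (exclude diagonal)
`count` takes the values: 0 → 1 → 2 → 3 → 4 → 5 → 6 → 7 → 8 → 9 → 10 → 11 → 12 → 13 → 14 → 15 → 16 → 17 → 18 → 19 → 20

Answer: 20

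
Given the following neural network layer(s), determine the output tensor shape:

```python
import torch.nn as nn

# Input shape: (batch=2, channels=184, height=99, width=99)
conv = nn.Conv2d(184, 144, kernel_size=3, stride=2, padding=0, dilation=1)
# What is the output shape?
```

Input: (2, 184, 99, 99) -> Output: (2, 144, 49, 49)

Answer: (2, 144, 49, 49)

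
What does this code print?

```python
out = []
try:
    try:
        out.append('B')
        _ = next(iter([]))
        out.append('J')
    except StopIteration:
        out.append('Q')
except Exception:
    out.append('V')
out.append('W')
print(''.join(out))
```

Execution trace: 'B' (inner try body) → 'Q' (inner except StopIteration) → 'W' (after the try/except). Output: BQW

Answer: BQW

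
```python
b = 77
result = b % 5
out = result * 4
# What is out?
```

Trace:
`b = 77` → b = 77
`result = b % 5` → result = 2
`out = result * 4` → out = 8
So out = 8

Answer: 8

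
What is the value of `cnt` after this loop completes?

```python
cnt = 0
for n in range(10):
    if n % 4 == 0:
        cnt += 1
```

Count numbers divisible by 4 in range(10)
`cnt` takes the values: 0 → 1 → 2 → 3

Answer: 3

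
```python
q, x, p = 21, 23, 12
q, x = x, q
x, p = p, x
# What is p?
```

Trace:
`q, x, p = 21, 23, 12` → q = 21; x = 23; p = 12
`q, x = x, q` → q = 23; x = 21
`x, p = p, x` → x = 12; p = 21
So p = 21

Answer: 21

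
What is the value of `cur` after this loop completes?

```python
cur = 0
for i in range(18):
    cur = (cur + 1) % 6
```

Increment mod 6, 18 times = 0
`cur` takes the values: 0 → 1 → 2 → 3 → 4 → 5 → 0 → 1 → 2 → 3 → 4 → 5 → 0 → 1 → 2 → 3 → 4 → 5 → 0

Answer: 0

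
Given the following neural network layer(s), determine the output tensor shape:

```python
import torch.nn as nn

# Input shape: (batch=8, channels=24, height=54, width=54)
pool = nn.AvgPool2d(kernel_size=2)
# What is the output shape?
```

Input: (8, 24, 54, 54) -> Output: (8, 24, 27, 27)

Answer: (8, 24, 27, 27)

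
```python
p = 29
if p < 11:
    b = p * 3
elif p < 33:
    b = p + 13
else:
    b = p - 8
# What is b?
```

Trace:
`p = 29` → p = 29
`if p < 11: ...` → p < 11 is False, p < 33 is True → b = 42
So b = 42

Answer: 42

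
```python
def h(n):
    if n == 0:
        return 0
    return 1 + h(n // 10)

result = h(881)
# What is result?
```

Count of digits of 881: 3

Answer: 3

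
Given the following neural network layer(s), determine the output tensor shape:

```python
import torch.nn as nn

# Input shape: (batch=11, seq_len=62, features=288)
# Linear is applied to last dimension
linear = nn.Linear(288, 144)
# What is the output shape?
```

Input: (11, 62, 288) -> Output: (11, 62, 144)

Answer: (11, 62, 144)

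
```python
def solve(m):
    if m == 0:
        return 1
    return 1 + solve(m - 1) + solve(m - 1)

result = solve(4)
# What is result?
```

solve(m) = 1 + 2·solve(m-1), solve(0)=1. Closed form: (1+1)·2^4 - 1 = 31.

Answer: 31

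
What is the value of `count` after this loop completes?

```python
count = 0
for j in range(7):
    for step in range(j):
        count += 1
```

Triangle number: 0+1+2+...+6
`count` takes the values: 0 → 1 → 2 → 3 → 4 → 5 → 6 → 7 → 8 → 9 → 10 → 11 → 12 → 13 → 14 → 15 → 16 → 17 → 18 → 19 → 20 → 21

Answer: 21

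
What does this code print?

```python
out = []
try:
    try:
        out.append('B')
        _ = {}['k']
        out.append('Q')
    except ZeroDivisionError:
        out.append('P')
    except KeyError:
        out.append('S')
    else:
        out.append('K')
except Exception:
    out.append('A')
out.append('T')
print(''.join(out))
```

Execution trace: 'B' (inner try body) → 'S' (inner except KeyError) → 'T' (after the try/except). Output: BST

Answer: BST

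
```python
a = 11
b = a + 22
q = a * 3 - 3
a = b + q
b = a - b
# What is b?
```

Trace:
`a = 11` → a = 11
`b = a + 22` → b = 33
`q = a * 3 - 3` → q = 30
`a = b + q` → a = 63
`b = a - b` → b = 30
So b = 30

Answer: 30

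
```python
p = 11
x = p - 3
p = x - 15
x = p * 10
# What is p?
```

Trace:
`p = 11` → p = 11
`x = p - 3` → x = 8
`p = x - 15` → p = -7
`x = p * 10` → x = -70
So p = -7

Answer: -7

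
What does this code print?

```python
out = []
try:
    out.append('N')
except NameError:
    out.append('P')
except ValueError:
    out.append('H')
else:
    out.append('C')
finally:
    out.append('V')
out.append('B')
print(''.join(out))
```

Execution trace: 'N' (try body, no exception) → 'C' (else) → 'V' (finally) → 'B' (after the try/except). Output: NCVB

Answer: NCVB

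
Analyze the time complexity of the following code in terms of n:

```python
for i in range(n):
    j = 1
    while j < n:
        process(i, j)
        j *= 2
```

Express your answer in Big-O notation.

This is Linear outer loop, logarithmic inner loop. Time complexity: O(n log n).

Answer: O(n log n)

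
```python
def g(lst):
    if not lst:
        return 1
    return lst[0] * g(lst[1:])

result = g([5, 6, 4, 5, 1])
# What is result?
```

Product over [5, 6, 4, 5, 1] = 5 * 6 * 4 * 5 * 1 = 600

Answer: 600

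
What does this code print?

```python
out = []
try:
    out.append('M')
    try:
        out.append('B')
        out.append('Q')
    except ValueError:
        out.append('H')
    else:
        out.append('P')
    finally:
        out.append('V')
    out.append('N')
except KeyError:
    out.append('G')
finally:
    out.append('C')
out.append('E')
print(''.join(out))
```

Execution trace: 'M' (try body) → 'B' (inner try body) → 'Q' (inner try body, no exception) → 'P' (inner else) → 'V' (inner finally) → 'N' (try body, no exception) → 'C' (finally) → 'E' (after the try/except). Output: MBQPVNCE

Answer: MBQPVNCE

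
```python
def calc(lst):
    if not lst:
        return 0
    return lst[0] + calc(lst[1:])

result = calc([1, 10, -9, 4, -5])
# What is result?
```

1 + 10 + (-9) + 4 + (-5) + 0 = 1

Answer: 1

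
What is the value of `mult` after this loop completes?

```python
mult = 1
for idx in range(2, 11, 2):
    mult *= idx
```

Product of even numbers 2 to 10
`mult` takes the values: 1 → 2 → 8 → 48 → 384 → 3840

Answer: 3840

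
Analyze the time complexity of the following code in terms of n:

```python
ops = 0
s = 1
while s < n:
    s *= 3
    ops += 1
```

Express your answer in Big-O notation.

Each loop level contributes: log n. Multiplying the contributions gives O(log n).

Answer: O(log n)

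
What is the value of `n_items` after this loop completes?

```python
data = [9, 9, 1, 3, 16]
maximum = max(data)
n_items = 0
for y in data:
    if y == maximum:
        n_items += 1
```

Count of max value 16 in [9, 9, 1, 3, 16]
`n_items` takes the values: 0 → 1

Answer: 1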